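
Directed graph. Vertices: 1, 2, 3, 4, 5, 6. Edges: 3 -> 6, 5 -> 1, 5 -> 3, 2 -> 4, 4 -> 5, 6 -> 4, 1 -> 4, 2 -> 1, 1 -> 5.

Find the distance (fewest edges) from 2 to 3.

3

Distance 0: 2.
Distance 1: 1, 4.
Distance 2: 5.
Distance 3: 3 — contains 3.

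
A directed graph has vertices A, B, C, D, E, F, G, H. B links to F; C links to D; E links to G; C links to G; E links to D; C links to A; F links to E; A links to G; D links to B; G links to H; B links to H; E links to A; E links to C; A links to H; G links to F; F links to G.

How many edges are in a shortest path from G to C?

Distance 0: G.
Distance 1: F, H.
Distance 2: E.
Distance 3: A, C, D — contains C.

3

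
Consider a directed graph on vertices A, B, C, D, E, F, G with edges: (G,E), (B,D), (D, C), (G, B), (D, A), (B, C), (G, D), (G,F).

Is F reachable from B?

No

Explore from B.
Distance 1: reach C, D.
Distance 2: reach A.
The search from B is exhausted; no directed path reaches F.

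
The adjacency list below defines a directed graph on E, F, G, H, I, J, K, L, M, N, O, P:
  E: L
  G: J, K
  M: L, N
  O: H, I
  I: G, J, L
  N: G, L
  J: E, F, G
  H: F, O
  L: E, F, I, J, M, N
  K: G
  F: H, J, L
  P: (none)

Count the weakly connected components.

2

From E: component {E, F, G, H, I, J, K, L, M, N, O}.
From P: component {P}.
That's 2 components.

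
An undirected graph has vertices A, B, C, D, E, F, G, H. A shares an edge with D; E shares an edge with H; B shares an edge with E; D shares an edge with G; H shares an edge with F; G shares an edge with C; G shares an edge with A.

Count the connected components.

2

From A: component {A, C, D, G}.
From B: component {B, E, F, H}.
That's 2 components.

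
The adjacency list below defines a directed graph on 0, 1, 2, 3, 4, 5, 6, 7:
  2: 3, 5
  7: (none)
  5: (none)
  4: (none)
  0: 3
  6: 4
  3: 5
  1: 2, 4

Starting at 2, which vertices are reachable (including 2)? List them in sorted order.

2, 3, 5

Start at 2.
Its neighbours: 3, 5.
Nothing further is reachable.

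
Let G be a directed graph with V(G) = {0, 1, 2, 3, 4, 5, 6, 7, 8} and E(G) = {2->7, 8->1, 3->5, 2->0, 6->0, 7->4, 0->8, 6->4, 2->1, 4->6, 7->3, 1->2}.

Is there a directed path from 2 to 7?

Explore from 2.
Distance 1: reach 0, 1, 7.
Found 7.

Yes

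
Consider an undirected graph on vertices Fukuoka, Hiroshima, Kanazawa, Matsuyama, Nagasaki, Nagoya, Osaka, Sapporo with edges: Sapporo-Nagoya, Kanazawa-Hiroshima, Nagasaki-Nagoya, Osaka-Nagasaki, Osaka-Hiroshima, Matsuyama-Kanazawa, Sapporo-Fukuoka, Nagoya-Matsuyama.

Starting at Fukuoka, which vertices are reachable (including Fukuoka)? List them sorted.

Start at Fukuoka.
Its neighbours: Sapporo.
Then their neighbours: Nagoya.
Then next layer: Matsuyama, Nagasaki.
Then next layer: Kanazawa, Osaka.
Then next layer: Hiroshima.
Every vertex is now reached.

Fukuoka, Hiroshima, Kanazawa, Matsuyama, Nagasaki, Nagoya, Osaka, Sapporo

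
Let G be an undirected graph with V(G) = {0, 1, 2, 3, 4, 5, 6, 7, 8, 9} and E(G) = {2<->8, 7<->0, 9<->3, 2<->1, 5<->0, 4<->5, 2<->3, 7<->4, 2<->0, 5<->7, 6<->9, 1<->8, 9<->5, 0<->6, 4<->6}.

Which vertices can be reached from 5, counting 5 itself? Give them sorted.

Start at 5.
Its neighbours: 0, 4, 7, 9.
Then their neighbours: 2, 3, 6.
Then next layer: 1, 8.
Every vertex is now reached.

0, 1, 2, 3, 4, 5, 6, 7, 8, 9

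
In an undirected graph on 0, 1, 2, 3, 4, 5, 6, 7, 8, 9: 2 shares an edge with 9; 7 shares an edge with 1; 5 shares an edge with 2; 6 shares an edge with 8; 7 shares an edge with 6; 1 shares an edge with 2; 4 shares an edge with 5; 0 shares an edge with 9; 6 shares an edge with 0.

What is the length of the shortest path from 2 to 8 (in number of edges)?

4

Distance 0: 2.
Distance 1: 1, 5, 9.
Distance 2: 0, 4, 7.
Distance 3: 6.
Distance 4: 8 — contains 8.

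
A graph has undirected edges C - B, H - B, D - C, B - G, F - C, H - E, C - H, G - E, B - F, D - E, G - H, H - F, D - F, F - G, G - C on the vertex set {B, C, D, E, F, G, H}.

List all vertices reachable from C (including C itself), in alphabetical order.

B, C, D, E, F, G, H

Start at C.
Its neighbours: B, D, F, G, H.
Then their neighbours: E.
Every vertex is now reached.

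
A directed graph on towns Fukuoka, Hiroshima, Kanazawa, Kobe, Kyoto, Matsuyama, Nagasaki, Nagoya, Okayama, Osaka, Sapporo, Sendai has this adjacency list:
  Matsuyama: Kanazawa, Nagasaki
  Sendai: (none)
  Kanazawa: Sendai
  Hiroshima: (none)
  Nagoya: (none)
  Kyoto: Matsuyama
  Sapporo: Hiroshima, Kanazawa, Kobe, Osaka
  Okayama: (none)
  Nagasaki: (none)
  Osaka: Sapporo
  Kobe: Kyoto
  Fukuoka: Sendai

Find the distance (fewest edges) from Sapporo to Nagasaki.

Distance 0: Sapporo.
Distance 1: Hiroshima, Kanazawa, Kobe, Osaka.
Distance 2: Kyoto, Sendai.
Distance 3: Matsuyama.
Distance 4: Nagasaki — contains Nagasaki.

4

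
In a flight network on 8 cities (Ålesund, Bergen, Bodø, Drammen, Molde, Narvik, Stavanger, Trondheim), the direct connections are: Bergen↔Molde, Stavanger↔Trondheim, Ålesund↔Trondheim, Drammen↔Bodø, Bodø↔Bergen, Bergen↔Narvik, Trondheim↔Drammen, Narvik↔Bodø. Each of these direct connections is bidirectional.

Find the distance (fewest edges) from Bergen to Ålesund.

Distance 0: Bergen.
Distance 1: Bodø, Molde, Narvik.
Distance 2: Drammen.
Distance 3: Trondheim.
Distance 4: Ålesund, Stavanger — contains Ålesund.

4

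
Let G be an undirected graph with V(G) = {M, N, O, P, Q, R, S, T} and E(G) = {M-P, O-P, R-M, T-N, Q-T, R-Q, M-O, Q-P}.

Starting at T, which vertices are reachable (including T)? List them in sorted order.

Start at T.
Its neighbours: N, Q.
Then their neighbours: P, R.
Then next layer: M, O.
Nothing further is reachable.

M, N, O, P, Q, R, T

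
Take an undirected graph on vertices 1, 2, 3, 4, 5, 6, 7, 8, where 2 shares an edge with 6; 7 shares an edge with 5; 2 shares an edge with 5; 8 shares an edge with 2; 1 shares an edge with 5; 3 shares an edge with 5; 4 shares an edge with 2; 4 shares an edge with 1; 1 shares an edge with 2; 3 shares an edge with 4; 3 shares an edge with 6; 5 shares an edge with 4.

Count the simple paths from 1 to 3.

1–2–4–3
1–2–4–5–3
1–2–5–3
1–2–5–4–3
1–2–6–3
1–4–2–5–3
1–4–2–6–3
1–4–3
1–4–5–2–6–3
1–4–5–3
1–5–2–4–3
1–5–2–6–3
1–5–3
1–5–4–2–6–3
1–5–4–3

15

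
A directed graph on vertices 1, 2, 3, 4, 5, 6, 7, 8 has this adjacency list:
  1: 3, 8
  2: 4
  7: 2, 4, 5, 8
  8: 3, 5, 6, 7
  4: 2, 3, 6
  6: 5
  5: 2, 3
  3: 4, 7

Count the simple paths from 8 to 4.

16

8→3→4
8→3→7→2→4
8→3→7→4
8→3→7→5→2→4
8→5→2→4
8→5→3→4
8→5→3→7→2→4
8→5→3→7→4
... and 8 more.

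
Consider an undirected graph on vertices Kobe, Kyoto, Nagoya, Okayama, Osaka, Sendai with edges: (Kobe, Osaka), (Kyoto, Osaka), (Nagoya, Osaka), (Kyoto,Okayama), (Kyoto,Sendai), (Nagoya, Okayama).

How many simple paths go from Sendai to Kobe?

Sendai–Kyoto–Okayama–Nagoya–Osaka–Kobe
Sendai–Kyoto–Osaka–Kobe

2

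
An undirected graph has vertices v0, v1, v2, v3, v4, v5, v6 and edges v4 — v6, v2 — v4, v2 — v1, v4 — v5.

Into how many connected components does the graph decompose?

3

From v0: component {v0}.
From v1: component {v1, v2, v4, v5, v6}.
From v3: component {v3}.
That's 3 components.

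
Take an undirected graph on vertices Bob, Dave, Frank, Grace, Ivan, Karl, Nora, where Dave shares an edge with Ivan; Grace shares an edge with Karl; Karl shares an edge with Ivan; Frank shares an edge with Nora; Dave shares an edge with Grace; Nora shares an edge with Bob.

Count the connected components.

From Bob: component {Bob, Frank, Nora}.
From Dave: component {Dave, Grace, Ivan, Karl}.
That's 2 components.

2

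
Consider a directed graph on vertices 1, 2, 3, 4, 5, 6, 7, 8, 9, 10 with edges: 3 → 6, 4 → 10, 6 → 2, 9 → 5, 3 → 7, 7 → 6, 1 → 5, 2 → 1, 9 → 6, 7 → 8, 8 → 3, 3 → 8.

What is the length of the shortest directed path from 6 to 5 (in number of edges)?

3

Distance 0: 6.
Distance 1: 2.
Distance 2: 1.
Distance 3: 5 — contains 5.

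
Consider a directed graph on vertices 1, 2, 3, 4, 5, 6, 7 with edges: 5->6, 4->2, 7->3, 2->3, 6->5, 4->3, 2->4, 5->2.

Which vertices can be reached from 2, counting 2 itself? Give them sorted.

2, 3, 4

Start at 2.
Its neighbours: 3, 4.
Nothing further is reachable.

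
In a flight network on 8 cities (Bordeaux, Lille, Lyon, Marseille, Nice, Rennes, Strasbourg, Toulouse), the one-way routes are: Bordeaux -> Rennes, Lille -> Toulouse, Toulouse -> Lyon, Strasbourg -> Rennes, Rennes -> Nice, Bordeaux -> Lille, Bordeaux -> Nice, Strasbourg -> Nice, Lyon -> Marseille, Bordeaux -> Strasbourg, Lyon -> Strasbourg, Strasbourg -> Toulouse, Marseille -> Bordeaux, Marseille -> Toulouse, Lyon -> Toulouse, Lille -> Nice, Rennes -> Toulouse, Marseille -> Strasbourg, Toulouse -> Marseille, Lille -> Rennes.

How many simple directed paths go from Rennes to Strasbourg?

Rennes→Toulouse→Lyon→Marseille→Bordeaux→Strasbourg
Rennes→Toulouse→Lyon→Marseille→Strasbourg
Rennes→Toulouse→Lyon→Strasbourg
Rennes→Toulouse→Marseille→Bordeaux→Strasbourg
Rennes→Toulouse→Marseille→Strasbourg

5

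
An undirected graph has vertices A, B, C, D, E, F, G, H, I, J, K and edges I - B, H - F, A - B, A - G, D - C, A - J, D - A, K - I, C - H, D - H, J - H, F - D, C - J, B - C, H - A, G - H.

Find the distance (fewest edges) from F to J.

2

Distance 0: F.
Distance 1: D, H.
Distance 2: A, C, G, J — contains J.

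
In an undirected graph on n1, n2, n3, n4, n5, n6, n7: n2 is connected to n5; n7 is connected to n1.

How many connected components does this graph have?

5

From n1: component {n1, n7}.
From n2: component {n2, n5}.
From n3: component {n3}.
From n4: component {n4}.
From n6: component {n6}.
That's 5 components.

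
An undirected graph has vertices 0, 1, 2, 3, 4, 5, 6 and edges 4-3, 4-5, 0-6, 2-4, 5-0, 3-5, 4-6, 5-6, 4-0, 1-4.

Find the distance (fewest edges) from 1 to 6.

Distance 0: 1.
Distance 1: 4.
Distance 2: 0, 2, 3, 5, 6 — contains 6.

2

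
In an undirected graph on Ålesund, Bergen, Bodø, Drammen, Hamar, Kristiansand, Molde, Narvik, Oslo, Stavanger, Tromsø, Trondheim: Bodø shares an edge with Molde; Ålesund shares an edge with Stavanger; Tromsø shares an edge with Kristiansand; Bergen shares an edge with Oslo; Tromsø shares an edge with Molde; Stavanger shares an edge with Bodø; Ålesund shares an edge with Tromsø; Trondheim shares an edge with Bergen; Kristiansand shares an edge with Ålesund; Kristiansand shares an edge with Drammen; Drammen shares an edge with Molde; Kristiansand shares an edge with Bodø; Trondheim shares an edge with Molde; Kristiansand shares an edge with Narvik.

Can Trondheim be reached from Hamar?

Hamar has no edges, so nothing is reachable from it.

No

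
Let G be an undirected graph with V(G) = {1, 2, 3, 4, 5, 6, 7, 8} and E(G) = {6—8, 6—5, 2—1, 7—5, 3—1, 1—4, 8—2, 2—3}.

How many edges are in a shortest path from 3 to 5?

Distance 0: 3.
Distance 1: 1, 2.
Distance 2: 4, 8.
Distance 3: 6.
Distance 4: 5 — contains 5.

4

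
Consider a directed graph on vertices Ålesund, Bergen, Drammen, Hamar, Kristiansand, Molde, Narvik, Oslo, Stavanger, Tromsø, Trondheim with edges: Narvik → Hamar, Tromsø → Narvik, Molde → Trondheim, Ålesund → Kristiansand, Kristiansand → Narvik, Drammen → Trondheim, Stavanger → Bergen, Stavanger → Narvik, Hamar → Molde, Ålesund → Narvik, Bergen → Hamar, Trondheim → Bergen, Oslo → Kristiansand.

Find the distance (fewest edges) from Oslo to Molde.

4

Distance 0: Oslo.
Distance 1: Kristiansand.
Distance 2: Narvik.
Distance 3: Hamar.
Distance 4: Molde — contains Molde.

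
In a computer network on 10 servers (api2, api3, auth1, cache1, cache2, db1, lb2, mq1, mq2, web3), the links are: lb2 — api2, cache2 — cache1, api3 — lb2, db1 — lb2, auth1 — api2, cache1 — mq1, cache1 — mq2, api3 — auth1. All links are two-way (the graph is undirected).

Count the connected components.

3

From api2: component {api2, api3, auth1, db1, lb2}.
From cache1: component {cache1, cache2, mq1, mq2}.
From web3: component {web3}.
That's 3 components.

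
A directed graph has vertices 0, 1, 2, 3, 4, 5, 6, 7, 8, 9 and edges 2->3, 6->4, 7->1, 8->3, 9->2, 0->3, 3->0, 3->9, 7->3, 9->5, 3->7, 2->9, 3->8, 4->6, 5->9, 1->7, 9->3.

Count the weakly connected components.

From 0: component {0, 1, 2, 3, 5, 7, 8, 9}.
From 4: component {4, 6}.
That's 2 components.

2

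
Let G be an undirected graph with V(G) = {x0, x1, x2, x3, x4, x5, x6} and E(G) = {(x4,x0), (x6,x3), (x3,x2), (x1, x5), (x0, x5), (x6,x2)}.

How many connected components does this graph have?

2

From x0: component {x0, x1, x4, x5}.
From x2: component {x2, x3, x6}.
That's 2 components.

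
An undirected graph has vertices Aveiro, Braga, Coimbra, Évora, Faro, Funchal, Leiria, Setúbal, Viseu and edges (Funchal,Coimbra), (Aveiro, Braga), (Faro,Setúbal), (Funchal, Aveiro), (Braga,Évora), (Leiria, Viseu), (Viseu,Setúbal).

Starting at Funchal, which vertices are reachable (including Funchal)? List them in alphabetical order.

Aveiro, Braga, Coimbra, Évora, Funchal

Start at Funchal.
Its neighbours: Aveiro, Coimbra.
Then their neighbours: Braga.
Then next layer: Évora.
Nothing further is reachable.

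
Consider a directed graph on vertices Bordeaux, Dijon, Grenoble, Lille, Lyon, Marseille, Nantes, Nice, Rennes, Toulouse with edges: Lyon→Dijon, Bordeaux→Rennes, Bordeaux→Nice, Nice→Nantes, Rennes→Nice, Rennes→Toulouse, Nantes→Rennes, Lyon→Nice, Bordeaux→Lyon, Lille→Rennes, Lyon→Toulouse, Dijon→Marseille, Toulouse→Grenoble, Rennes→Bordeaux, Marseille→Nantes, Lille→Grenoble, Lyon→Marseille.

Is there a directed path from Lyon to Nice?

Explore from Lyon.
Distance 1: reach Dijon, Marseille, Nice, Toulouse.
Found Nice.

Yes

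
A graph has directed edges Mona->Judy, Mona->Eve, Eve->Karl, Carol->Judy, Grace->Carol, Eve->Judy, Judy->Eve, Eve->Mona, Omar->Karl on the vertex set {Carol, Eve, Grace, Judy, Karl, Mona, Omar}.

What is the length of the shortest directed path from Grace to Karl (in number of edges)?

4

Distance 0: Grace.
Distance 1: Carol.
Distance 2: Judy.
Distance 3: Eve.
Distance 4: Karl, Mona — contains Karl.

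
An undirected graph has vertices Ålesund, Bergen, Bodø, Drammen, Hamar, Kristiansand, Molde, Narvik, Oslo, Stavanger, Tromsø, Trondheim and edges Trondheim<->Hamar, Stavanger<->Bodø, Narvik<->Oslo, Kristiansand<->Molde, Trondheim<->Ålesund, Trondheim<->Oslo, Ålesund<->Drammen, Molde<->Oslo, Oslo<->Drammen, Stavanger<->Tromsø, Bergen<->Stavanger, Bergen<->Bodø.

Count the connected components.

2

From Ålesund: component {Ålesund, Drammen, Hamar, Kristiansand, Molde, Narvik, Oslo, Trondheim}.
From Bergen: component {Bergen, Bodø, Stavanger, Tromsø}.
That's 2 components.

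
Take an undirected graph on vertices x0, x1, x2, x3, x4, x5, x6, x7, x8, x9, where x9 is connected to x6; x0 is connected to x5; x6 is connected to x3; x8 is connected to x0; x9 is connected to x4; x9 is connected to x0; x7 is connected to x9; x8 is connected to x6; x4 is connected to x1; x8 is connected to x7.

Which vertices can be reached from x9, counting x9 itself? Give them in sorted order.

Start at x9.
Its neighbours: x0, x4, x6, x7.
Then their neighbours: x1, x3, x5, x8.
Nothing further is reachable.

x0, x1, x3, x4, x5, x6, x7, x8, x9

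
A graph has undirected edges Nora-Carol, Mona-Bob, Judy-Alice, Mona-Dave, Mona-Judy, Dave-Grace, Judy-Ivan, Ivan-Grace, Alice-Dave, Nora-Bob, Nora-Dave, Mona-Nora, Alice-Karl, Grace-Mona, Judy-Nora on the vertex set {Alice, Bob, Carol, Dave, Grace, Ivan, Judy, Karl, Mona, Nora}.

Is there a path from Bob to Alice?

Yes

Explore from Bob.
Distance 1: reach Mona, Nora.
Distance 2: reach Carol, Dave, Grace, Judy.
Distance 3: reach Alice, Ivan.
Found Alice.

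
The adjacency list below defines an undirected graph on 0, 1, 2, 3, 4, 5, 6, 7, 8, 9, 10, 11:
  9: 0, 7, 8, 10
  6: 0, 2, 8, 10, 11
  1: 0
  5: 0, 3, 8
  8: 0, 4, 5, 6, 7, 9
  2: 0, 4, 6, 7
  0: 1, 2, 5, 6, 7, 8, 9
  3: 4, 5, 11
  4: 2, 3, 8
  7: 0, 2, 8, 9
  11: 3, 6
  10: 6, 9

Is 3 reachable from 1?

Yes

Explore from 1.
Distance 1: reach 0.
Distance 2: reach 2, 5, 6, 7, 8, 9.
Distance 3: reach 3, 4, 10, 11.
Found 3.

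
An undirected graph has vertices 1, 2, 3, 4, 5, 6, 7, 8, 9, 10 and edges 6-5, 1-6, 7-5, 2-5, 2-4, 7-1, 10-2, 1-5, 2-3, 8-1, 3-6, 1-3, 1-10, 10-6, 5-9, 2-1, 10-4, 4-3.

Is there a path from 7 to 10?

Explore from 7.
Distance 1: reach 1, 5.
Distance 2: reach 2, 3, 6, 8, 9, 10.
Found 10.

Yes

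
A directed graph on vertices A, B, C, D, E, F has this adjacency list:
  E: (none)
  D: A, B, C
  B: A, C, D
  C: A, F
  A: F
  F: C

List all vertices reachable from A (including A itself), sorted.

A, C, F

Start at A.
Its neighbours: F.
Then their neighbours: C.
Nothing further is reachable.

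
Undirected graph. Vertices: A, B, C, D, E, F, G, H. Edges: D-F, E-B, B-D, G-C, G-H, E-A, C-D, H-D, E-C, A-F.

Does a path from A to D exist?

Yes

Explore from A.
Distance 1: reach E, F.
Distance 2: reach B, C, D.
Found D.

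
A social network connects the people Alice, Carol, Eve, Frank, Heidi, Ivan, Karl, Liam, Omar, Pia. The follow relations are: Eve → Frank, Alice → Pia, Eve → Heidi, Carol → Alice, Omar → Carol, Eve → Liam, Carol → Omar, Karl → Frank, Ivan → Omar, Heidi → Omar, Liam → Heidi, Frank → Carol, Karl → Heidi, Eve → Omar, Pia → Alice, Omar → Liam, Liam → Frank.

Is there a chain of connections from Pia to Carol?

No

Explore from Pia.
Distance 1: reach Alice.
The search from Pia is exhausted; no directed path reaches Carol.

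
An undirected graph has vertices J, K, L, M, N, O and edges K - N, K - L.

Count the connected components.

4

From J: component {J}.
From K: component {K, L, N}.
From M: component {M}.
From O: component {O}.
That's 4 components.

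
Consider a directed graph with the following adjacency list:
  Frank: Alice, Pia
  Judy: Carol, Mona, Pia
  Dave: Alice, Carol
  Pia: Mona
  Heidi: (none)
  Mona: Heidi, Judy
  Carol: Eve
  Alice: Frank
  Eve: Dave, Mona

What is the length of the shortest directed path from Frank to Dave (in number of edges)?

Distance 0: Frank.
Distance 1: Alice, Pia.
Distance 2: Mona.
Distance 3: Heidi, Judy.
Distance 4: Carol.
Distance 5: Eve.
Distance 6: Dave — contains Dave.

6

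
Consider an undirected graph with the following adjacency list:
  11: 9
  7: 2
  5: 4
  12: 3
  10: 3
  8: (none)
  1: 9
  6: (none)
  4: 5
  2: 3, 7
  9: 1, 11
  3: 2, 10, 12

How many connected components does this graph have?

5

From 1: component {1, 9, 11}.
From 2: component {2, 3, 7, 10, 12}.
From 4: component {4, 5}.
From 6: component {6}.
From 8: component {8}.
That's 5 components.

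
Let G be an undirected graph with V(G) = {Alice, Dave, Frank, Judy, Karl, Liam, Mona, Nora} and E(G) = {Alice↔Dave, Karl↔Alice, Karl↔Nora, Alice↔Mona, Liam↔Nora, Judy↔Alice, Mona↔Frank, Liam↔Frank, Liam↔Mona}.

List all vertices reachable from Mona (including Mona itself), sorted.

Start at Mona.
Its neighbours: Alice, Frank, Liam.
Then their neighbours: Dave, Judy, Karl, Nora.
Every vertex is now reached.

Alice, Dave, Frank, Judy, Karl, Liam, Mona, Nora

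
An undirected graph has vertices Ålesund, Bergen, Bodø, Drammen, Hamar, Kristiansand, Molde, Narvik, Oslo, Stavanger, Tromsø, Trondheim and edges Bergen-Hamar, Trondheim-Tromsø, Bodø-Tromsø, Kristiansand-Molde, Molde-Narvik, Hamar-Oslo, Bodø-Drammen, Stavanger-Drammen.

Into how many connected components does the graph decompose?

From Ålesund: component {Ålesund}.
From Bergen: component {Bergen, Hamar, Oslo}.
From Bodø: component {Bodø, Drammen, Stavanger, Tromsø, Trondheim}.
From Kristiansand: component {Kristiansand, Molde, Narvik}.
That's 4 components.

4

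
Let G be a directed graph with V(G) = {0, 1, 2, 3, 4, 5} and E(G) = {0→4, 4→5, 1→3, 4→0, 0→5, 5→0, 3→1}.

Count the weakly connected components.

3

From 0: component {0, 4, 5}.
From 1: component {1, 3}.
From 2: component {2}.
That's 3 components.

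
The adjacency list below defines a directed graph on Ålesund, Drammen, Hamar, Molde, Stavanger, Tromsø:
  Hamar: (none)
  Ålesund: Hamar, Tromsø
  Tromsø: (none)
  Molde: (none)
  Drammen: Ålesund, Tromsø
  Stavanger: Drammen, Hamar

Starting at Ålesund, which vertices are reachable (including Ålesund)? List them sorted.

Ålesund, Hamar, Tromsø

Start at Ålesund.
Its neighbours: Hamar, Tromsø.
Nothing further is reachable.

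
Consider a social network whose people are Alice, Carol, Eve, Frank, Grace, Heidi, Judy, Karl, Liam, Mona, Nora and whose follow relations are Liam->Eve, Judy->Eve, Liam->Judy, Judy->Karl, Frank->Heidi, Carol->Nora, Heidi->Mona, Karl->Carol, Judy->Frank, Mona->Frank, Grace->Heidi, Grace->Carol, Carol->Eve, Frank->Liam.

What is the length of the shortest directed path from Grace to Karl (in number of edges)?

6

Distance 0: Grace.
Distance 1: Carol, Heidi.
Distance 2: Eve, Mona, Nora.
Distance 3: Frank.
Distance 4: Liam.
Distance 5: Judy.
Distance 6: Karl — contains Karl.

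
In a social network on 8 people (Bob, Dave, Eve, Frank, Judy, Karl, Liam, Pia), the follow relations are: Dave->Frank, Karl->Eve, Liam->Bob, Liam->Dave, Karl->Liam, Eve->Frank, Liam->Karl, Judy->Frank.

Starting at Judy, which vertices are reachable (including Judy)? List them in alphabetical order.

Start at Judy.
Its neighbours: Frank.
Nothing further is reachable.

Frank, Judy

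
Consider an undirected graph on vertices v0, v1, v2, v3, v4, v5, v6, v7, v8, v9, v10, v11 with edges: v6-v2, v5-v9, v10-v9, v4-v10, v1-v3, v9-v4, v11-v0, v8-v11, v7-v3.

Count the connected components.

From v0: component {v0, v8, v11}.
From v1: component {v1, v3, v7}.
From v2: component {v2, v6}.
From v4: component {v4, v5, v9, v10}.
That's 4 components.

4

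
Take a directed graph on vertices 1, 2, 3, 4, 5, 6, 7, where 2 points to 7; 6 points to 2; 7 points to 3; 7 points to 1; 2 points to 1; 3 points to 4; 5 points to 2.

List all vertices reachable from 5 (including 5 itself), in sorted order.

1, 2, 3, 4, 5, 7

Start at 5.
Its neighbours: 2.
Then their neighbours: 1, 7.
Then next layer: 3.
Then next layer: 4.
Nothing further is reachable.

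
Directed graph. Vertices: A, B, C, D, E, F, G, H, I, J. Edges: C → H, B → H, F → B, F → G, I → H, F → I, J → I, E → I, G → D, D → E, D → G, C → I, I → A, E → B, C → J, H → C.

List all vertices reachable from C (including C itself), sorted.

A, C, H, I, J

Start at C.
Its neighbours: H, I, J.
Then their neighbours: A.
Nothing further is reachable.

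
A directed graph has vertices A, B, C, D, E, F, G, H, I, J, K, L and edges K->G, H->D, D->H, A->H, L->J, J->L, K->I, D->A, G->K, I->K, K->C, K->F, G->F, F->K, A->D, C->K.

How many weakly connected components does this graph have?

5

From A: component {A, D, H}.
From B: component {B}.
From C: component {C, F, G, I, K}.
From E: component {E}.
From J: component {J, L}.
That's 5 components.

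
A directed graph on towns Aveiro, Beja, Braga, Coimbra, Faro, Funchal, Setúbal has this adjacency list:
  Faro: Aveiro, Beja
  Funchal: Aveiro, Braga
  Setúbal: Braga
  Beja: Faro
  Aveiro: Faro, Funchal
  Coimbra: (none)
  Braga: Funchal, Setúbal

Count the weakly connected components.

2

From Aveiro: component {Aveiro, Beja, Braga, Faro, Funchal, Setúbal}.
From Coimbra: component {Coimbra}.
That's 2 components.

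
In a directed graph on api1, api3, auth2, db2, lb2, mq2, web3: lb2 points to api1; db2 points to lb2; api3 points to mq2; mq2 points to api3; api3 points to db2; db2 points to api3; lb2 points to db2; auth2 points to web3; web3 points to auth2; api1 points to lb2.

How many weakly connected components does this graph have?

2

From api1: component {api1, api3, db2, lb2, mq2}.
From auth2: component {auth2, web3}.
That's 2 components.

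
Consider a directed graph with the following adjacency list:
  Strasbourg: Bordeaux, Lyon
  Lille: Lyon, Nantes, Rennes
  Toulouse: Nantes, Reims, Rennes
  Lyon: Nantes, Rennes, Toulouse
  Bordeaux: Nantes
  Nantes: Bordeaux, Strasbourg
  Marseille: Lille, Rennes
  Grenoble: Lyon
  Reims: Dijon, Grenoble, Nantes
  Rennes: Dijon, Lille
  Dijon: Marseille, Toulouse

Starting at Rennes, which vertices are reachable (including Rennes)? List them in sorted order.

Bordeaux, Dijon, Grenoble, Lille, Lyon, Marseille, Nantes, Reims, Rennes, Strasbourg, Toulouse

Start at Rennes.
Its neighbours: Dijon, Lille.
Then their neighbours: Lyon, Marseille, Nantes, Toulouse.
Then next layer: Bordeaux, Reims, Strasbourg.
Then next layer: Grenoble.
Every vertex is now reached.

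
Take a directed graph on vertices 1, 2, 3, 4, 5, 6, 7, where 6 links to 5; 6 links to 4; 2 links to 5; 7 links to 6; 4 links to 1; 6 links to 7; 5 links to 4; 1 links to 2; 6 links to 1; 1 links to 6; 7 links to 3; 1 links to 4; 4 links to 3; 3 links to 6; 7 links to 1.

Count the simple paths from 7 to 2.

7→1→2
7→3→6→1→2
7→3→6→4→1→2
7→3→6→5→4→1→2
7→6→1→2
7→6→4→1→2
7→6→5→4→1→2

7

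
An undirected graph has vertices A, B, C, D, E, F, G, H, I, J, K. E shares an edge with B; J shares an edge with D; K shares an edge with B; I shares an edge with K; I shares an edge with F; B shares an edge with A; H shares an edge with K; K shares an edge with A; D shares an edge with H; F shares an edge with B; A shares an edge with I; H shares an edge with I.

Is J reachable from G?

No

G has no edges, so nothing is reachable from it.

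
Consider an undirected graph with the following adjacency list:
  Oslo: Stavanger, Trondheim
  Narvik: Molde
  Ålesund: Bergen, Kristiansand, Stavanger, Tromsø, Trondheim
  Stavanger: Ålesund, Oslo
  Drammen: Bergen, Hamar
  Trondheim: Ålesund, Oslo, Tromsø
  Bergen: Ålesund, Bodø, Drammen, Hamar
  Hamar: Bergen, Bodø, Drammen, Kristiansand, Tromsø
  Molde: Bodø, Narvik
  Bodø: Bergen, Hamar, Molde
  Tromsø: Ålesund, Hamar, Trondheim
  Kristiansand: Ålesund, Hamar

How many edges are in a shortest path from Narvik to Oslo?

Distance 0: Narvik.
Distance 1: Molde.
Distance 2: Bodø.
Distance 3: Bergen, Hamar.
Distance 4: Ålesund, Drammen, Kristiansand, Tromsø.
Distance 5: Stavanger, Trondheim.
Distance 6: Oslo — contains Oslo.

6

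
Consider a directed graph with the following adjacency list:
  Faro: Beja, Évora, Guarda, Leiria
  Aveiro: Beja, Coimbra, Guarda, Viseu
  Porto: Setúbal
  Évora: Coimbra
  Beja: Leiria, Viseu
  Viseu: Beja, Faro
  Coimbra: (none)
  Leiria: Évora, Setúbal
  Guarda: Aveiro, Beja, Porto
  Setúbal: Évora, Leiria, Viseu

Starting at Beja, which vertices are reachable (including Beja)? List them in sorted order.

Aveiro, Beja, Coimbra, Évora, Faro, Guarda, Leiria, Porto, Setúbal, Viseu

Start at Beja.
Its neighbours: Leiria, Viseu.
Then their neighbours: Évora, Faro, Setúbal.
Then next layer: Coimbra, Guarda.
Then next layer: Aveiro, Porto.
Every vertex is now reached.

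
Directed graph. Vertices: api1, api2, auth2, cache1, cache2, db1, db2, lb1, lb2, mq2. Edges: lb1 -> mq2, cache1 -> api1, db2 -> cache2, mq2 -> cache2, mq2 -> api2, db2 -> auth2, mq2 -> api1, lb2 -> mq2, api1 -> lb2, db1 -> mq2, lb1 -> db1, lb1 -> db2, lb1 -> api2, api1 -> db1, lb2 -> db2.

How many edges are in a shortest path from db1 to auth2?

5

Distance 0: db1.
Distance 1: mq2.
Distance 2: api1, api2, cache2.
Distance 3: lb2.
Distance 4: db2.
Distance 5: auth2 — contains auth2.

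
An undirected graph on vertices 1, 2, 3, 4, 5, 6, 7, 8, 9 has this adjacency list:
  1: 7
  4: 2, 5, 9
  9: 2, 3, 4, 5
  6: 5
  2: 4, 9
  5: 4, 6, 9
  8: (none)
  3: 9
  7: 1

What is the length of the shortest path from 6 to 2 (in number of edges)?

Distance 0: 6.
Distance 1: 5.
Distance 2: 4, 9.
Distance 3: 2, 3 — contains 2.

3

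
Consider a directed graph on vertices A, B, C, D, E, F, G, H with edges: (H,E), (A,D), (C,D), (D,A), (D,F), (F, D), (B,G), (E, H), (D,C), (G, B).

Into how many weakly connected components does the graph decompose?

3

From A: component {A, C, D, F}.
From B: component {B, G}.
From E: component {E, H}.
That's 3 components.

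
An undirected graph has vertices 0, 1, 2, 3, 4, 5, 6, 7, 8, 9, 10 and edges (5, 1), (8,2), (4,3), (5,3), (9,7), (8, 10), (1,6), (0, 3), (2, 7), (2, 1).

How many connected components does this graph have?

1

From 0: component {0, 1, 2, 3, 4, 5, 6, 7, 8, 9, 10}.
That's 1 component.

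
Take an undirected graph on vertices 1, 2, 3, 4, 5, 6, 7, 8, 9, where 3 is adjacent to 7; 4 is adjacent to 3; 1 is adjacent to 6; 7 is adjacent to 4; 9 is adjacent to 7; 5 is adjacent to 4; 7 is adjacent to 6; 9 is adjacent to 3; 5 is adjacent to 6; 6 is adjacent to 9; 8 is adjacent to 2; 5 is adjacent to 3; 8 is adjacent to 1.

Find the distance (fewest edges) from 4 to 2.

5

Distance 0: 4.
Distance 1: 3, 5, 7.
Distance 2: 6, 9.
Distance 3: 1.
Distance 4: 8.
Distance 5: 2 — contains 2.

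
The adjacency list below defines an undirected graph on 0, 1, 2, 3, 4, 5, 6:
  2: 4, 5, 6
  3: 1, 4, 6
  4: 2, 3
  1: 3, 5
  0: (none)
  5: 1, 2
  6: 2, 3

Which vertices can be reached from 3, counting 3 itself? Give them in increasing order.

Start at 3.
Its neighbours: 1, 4, 6.
Then their neighbours: 2, 5.
Nothing further is reachable.

1, 2, 3, 4, 5, 6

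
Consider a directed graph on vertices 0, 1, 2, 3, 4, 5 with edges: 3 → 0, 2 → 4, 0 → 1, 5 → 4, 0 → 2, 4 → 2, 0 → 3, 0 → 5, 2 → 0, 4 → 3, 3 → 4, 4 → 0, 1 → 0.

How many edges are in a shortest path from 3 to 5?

Distance 0: 3.
Distance 1: 0, 4.
Distance 2: 1, 2, 5 — contains 5.

2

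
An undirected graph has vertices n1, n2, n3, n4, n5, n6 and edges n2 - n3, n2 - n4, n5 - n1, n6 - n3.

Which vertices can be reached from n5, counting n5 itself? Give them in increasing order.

n1, n5

Start at n5.
Its neighbours: n1.
Nothing further is reachable.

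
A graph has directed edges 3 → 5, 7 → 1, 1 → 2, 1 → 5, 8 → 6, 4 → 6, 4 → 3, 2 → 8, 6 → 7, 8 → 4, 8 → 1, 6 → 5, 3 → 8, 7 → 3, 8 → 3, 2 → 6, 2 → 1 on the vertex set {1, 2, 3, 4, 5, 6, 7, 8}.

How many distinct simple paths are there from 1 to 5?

1→2→6→5
1→2→6→7→3→5
1→2→8→3→5
1→2→8→4→3→5
1→2→8→4→6→5
1→2→8→4→6→7→3→5
1→2→8→6→5
1→2→8→6→7→3→5
1→5

9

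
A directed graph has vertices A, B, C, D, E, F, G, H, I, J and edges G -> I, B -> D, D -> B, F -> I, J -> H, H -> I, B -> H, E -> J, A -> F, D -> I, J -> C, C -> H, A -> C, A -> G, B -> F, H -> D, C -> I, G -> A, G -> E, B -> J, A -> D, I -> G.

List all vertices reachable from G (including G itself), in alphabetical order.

A, B, C, D, E, F, G, H, I, J

Start at G.
Its neighbours: A, E, I.
Then their neighbours: C, D, F, J.
Then next layer: B, H.
Every vertex is now reached.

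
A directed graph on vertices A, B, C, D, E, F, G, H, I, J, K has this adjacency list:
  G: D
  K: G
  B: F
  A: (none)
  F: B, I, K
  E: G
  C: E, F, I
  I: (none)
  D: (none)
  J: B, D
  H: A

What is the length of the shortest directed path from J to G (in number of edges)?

4

Distance 0: J.
Distance 1: B, D.
Distance 2: F.
Distance 3: I, K.
Distance 4: G — contains G.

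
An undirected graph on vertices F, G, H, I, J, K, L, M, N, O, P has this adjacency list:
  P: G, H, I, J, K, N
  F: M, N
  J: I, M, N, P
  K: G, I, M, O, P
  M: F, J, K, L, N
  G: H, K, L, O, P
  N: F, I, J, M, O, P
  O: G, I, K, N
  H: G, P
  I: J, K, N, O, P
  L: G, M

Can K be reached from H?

Explore from H.
Distance 1: reach G, P.
Distance 2: reach I, J, K, L, N, O.
Found K.

Yes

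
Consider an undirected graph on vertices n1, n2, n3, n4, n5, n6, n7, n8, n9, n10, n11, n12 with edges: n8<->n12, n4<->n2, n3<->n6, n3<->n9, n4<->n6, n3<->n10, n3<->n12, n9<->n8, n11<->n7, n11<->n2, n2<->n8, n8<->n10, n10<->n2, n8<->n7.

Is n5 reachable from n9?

No

Explore from n9.
Distance 1: reach n3, n8.
Distance 2: reach n2, n6, n7, n10, n12.
Distance 3: reach n4, n11.
The search is exhausted without reaching n5; it lies in a different component.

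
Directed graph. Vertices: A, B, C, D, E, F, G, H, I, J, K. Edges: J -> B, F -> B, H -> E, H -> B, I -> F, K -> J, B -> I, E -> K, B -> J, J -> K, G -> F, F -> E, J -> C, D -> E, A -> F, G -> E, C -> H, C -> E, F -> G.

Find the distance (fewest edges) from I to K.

3

Distance 0: I.
Distance 1: F.
Distance 2: B, E, G.
Distance 3: J, K — contains K.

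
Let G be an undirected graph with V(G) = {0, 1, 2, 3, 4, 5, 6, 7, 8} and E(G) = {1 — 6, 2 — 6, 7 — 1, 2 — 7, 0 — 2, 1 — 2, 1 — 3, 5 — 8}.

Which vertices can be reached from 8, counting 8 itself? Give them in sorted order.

Start at 8.
Its neighbours: 5.
Nothing further is reachable.

5, 8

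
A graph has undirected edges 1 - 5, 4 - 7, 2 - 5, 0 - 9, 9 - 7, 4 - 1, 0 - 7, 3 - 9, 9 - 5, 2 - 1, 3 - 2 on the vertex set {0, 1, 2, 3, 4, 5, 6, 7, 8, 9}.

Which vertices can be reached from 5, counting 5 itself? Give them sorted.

0, 1, 2, 3, 4, 5, 7, 9

Start at 5.
Its neighbours: 1, 2, 9.
Then their neighbours: 0, 3, 4, 7.
Nothing further is reachable.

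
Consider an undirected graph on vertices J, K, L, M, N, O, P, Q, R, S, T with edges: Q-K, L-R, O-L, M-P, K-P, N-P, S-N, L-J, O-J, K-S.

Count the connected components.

3

From J: component {J, L, O, R}.
From K: component {K, M, N, P, Q, S}.
From T: component {T}.
That's 3 components.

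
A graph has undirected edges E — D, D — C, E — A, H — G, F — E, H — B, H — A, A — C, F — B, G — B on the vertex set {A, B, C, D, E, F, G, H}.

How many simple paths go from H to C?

6

H–A–C
H–A–E–D–C
H–B–F–E–A–C
H–B–F–E–D–C
H–G–B–F–E–A–C
H–G–B–F–E–D–C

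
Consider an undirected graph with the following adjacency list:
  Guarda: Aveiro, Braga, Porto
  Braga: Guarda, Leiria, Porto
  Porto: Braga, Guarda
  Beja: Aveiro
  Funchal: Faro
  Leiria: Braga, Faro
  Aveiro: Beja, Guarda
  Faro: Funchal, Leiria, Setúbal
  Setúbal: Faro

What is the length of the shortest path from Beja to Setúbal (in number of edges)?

6

Distance 0: Beja.
Distance 1: Aveiro.
Distance 2: Guarda.
Distance 3: Braga, Porto.
Distance 4: Leiria.
Distance 5: Faro.
Distance 6: Funchal, Setúbal — contains Setúbal.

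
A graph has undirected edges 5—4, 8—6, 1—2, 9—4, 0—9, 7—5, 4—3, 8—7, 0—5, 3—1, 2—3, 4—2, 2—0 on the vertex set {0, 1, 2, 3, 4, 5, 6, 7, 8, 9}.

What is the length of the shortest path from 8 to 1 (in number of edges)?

Distance 0: 8.
Distance 1: 6, 7.
Distance 2: 5.
Distance 3: 0, 4.
Distance 4: 2, 3, 9.
Distance 5: 1 — contains 1.

5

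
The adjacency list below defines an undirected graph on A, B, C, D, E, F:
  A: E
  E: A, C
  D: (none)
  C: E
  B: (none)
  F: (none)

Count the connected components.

4

From A: component {A, C, E}.
From B: component {B}.
From D: component {D}.
From F: component {F}.
That's 4 components.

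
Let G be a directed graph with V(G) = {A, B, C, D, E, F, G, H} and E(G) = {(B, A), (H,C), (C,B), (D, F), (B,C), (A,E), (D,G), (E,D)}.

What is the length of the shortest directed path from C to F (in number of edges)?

5

Distance 0: C.
Distance 1: B.
Distance 2: A.
Distance 3: E.
Distance 4: D.
Distance 5: F, G — contains F.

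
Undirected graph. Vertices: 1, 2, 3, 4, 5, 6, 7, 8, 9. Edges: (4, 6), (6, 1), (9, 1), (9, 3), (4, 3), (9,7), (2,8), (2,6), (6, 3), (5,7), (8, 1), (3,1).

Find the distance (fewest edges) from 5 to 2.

Distance 0: 5.
Distance 1: 7.
Distance 2: 9.
Distance 3: 1, 3.
Distance 4: 4, 6, 8.
Distance 5: 2 — contains 2.

5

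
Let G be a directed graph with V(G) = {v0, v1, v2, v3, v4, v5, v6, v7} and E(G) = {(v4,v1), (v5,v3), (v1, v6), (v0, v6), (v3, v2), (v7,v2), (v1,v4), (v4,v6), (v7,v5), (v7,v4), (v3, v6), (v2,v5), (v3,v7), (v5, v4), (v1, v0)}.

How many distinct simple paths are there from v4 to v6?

v4→v1→v0→v6
v4→v1→v6
v4→v6

3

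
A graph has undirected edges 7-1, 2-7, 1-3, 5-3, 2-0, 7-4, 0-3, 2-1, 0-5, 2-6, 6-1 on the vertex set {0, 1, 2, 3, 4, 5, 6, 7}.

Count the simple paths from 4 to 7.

4–7

1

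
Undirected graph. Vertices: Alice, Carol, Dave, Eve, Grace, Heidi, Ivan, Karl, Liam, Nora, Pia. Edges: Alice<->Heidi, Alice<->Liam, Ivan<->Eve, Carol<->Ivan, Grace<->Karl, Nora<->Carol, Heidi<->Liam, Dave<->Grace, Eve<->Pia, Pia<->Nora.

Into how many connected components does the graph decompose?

From Alice: component {Alice, Heidi, Liam}.
From Carol: component {Carol, Eve, Ivan, Nora, Pia}.
From Dave: component {Dave, Grace, Karl}.
That's 3 components.

3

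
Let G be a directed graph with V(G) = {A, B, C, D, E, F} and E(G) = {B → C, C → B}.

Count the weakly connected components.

5

From A: component {A}.
From B: component {B, C}.
From D: component {D}.
From E: component {E}.
From F: component {F}.
That's 5 components.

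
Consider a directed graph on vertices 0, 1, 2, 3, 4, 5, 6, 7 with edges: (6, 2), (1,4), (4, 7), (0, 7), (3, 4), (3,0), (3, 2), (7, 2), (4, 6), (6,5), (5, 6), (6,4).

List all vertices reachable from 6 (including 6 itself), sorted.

Start at 6.
Its neighbours: 2, 4, 5.
Then their neighbours: 7.
Nothing further is reachable.

2, 4, 5, 6, 7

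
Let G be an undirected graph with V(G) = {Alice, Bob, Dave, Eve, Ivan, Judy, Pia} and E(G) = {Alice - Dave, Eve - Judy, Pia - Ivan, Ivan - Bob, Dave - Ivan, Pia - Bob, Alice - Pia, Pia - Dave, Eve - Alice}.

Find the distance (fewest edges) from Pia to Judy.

Distance 0: Pia.
Distance 1: Alice, Bob, Dave, Ivan.
Distance 2: Eve.
Distance 3: Judy — contains Judy.

3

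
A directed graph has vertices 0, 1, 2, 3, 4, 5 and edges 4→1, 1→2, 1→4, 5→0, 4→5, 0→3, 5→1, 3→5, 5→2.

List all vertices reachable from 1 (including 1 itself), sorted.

Start at 1.
Its neighbours: 2, 4.
Then their neighbours: 5.
Then next layer: 0.
Then next layer: 3.
Every vertex is now reached.

0, 1, 2, 3, 4, 5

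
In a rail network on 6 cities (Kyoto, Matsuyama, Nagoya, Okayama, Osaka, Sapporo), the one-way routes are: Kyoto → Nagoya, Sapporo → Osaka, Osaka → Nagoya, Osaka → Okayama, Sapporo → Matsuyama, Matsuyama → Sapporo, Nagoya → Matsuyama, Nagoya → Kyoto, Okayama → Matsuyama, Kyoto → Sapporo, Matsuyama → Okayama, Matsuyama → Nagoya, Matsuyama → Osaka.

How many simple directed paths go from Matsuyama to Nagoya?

Matsuyama→Nagoya
Matsuyama→Osaka→Nagoya
Matsuyama→Sapporo→Osaka→Nagoya

3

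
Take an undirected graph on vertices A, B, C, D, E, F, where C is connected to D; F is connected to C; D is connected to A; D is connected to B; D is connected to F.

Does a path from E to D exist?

No

E has no edges, so nothing is reachable from it.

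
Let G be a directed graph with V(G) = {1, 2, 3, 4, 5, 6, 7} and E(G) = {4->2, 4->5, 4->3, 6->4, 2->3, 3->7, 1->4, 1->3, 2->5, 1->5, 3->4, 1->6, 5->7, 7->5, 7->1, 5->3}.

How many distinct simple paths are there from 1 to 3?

10

1→3
1→4→2→3
1→4→2→5→3
1→4→3
1→4→5→3
1→5→3
1→6→4→2→3
1→6→4→2→5→3
1→6→4→3
1→6→4→5→3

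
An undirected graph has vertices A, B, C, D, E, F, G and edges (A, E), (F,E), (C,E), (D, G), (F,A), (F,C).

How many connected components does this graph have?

3

From A: component {A, C, E, F}.
From B: component {B}.
From D: component {D, G}.
That's 3 components.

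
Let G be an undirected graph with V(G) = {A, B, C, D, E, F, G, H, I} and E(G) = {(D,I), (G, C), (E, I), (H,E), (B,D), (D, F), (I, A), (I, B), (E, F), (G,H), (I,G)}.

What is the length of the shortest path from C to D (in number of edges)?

3

Distance 0: C.
Distance 1: G.
Distance 2: H, I.
Distance 3: A, B, D, E — contains D.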